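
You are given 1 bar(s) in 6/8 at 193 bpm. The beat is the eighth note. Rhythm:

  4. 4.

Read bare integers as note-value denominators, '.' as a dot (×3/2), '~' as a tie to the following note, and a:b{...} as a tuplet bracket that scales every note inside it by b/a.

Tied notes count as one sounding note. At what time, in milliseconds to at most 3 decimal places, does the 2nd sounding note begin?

1. 0.0ms @ 0 + 932.642ms (3)
2. 932.642ms @ 3 + 932.642ms (3)

note 2 onset = 3b = 932.642ms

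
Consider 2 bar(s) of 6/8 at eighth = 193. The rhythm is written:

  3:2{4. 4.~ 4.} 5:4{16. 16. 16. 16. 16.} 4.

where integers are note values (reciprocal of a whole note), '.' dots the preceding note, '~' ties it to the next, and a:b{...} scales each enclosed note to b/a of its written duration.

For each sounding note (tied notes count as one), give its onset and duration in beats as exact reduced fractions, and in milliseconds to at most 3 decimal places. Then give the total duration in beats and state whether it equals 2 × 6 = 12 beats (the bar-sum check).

1) 0.0ms=0b +621.762ms=2b
2) 621.762ms=2b +1243.523ms=4b
3) 1865.285ms=6b +186.528ms=3/5b
4) 2051.813ms=33/5b +186.528ms=3/5b
5) 2238.342ms=36/5b +186.528ms=3/5b
6) 2424.87ms=39/5b +186.528ms=3/5b
7) 2611.399ms=42/5b +186.528ms=3/5b
8) 2797.927ms=9b +932.642ms=3b
Σ=12b of 12 (193bpm 6/8) — PASS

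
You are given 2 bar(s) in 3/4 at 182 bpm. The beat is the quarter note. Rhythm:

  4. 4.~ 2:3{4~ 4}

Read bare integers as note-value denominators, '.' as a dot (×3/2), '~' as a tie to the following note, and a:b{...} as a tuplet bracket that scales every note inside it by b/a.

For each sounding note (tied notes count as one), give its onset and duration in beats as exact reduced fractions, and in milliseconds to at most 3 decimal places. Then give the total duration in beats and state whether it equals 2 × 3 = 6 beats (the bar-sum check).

1) 0.0ms=0b +494.505ms=3/2b
2) 494.505ms=3/2b +1483.516ms=9/2b
Σ=6b of 6 (182bpm 3/4) — PASS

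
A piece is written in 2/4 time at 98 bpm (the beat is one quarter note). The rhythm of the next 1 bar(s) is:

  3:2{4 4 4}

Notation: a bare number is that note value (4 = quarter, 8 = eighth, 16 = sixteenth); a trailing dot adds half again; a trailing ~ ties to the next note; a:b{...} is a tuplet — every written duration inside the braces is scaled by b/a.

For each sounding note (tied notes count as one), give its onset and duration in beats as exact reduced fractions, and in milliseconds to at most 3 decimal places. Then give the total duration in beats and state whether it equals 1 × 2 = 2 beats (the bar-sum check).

1) 0.0ms=0b +408.163ms=2/3b
2) 408.163ms=2/3b +408.163ms=2/3b
3) 816.327ms=4/3b +408.163ms=2/3b
Σ=2b of 2 (98bpm 2/4) — PASS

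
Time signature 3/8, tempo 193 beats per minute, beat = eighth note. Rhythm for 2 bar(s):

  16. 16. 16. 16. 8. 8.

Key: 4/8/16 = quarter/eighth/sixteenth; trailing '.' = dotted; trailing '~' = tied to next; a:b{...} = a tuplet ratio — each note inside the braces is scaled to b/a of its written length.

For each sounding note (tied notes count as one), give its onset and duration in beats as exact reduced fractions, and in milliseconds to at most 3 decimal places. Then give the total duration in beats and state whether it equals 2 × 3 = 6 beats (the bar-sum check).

1) 0.0ms=0b +233.161ms=3/4b
2) 233.161ms=3/4b +233.161ms=3/4b
3) 466.321ms=3/2b +233.161ms=3/4b
4) 699.482ms=9/4b +233.161ms=3/4b
5) 932.642ms=3b +466.321ms=3/2b
6) 1398.964ms=9/2b +466.321ms=3/2b
Σ=6b of 6 (193bpm 3/8) — PASS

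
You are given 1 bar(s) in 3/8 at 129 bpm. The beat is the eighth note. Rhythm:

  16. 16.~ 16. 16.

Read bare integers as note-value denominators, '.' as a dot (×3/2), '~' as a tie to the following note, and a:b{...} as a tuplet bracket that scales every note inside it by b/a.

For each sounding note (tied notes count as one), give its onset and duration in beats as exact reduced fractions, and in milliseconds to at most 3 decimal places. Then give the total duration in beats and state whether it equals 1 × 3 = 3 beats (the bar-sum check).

1) 0.0ms=0b +348.837ms=3/4b
2) 348.837ms=3/4b +697.674ms=3/2b
3) 1046.512ms=9/4b +348.837ms=3/4b
Σ=3b of 3 (129bpm 3/8) — PASS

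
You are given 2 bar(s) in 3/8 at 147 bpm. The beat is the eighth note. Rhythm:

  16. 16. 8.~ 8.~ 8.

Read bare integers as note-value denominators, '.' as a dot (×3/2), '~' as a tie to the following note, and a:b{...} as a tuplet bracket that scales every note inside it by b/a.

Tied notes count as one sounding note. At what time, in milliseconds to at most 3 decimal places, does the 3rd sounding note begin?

note 3 onset = 3/2b = 612.245ms

1. 0.0ms @ 0 + 306.122ms (3/4)
2. 306.122ms @ 3/4 + 306.122ms (3/4)
3. 612.245ms @ 3/2 + 1836.735ms (9/2)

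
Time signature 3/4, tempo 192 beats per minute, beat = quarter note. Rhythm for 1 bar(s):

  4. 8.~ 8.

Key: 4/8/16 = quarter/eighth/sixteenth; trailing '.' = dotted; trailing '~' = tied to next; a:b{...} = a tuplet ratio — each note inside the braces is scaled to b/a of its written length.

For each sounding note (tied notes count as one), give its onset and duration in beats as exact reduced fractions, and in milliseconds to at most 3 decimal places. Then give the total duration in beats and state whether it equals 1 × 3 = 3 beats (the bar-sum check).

1) 0.0ms=0b +468.75ms=3/2b
2) 468.75ms=3/2b +468.75ms=3/2b
Σ=3b of 3 (192bpm 3/4) — PASS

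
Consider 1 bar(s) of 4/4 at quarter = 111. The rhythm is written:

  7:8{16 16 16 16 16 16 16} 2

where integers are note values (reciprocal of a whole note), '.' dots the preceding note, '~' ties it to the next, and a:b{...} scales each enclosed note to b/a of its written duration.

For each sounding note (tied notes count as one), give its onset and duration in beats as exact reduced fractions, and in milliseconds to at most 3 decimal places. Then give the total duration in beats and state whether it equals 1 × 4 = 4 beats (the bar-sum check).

1) 0.0ms=0b +154.44ms=2/7b
2) 154.44ms=2/7b +154.44ms=2/7b
3) 308.88ms=4/7b +154.44ms=2/7b
4) 463.32ms=6/7b +154.44ms=2/7b
5) 617.761ms=8/7b +154.44ms=2/7b
6) 772.201ms=10/7b +154.44ms=2/7b
7) 926.641ms=12/7b +154.44ms=2/7b
8) 1081.081ms=2b +1081.081ms=2b
Σ=4b of 4 (111bpm 4/4) — PASS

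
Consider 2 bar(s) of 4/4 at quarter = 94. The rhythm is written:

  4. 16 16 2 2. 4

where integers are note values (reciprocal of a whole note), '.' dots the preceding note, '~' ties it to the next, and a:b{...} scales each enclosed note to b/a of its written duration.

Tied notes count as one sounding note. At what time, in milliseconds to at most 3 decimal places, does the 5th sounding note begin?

1. 0.0ms @ 0 + 957.447ms (3/2)
2. 957.447ms @ 3/2 + 159.574ms (1/4)
3. 1117.021ms @ 7/4 + 159.574ms (1/4)
4. 1276.596ms @ 2 + 1276.596ms (2)
5. 2553.191ms @ 4 + 1914.894ms (3)
6. 4468.085ms @ 7 + 638.298ms (1)

note 5 onset = 4b = 2553.191ms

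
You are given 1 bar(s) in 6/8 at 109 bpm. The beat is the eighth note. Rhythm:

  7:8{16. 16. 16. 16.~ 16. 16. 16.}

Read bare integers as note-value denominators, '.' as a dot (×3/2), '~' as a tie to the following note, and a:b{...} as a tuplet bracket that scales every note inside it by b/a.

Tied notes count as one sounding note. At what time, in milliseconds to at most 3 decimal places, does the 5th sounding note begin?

note 5 onset = 30/7b = 2359.109ms

1. 0.0ms @ 0 + 471.822ms (6/7)
2. 471.822ms @ 6/7 + 471.822ms (6/7)
3. 943.644ms @ 12/7 + 471.822ms (6/7)
4. 1415.465ms @ 18/7 + 943.644ms (12/7)
5. 2359.109ms @ 30/7 + 471.822ms (6/7)
6. 2830.931ms @ 36/7 + 471.822ms (6/7)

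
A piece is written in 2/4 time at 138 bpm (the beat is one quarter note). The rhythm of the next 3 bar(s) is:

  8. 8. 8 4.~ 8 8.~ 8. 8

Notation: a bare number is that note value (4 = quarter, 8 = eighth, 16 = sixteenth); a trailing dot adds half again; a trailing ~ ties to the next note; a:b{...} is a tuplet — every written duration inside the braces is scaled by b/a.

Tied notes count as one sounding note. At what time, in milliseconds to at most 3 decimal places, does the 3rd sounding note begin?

note 3 onset = 3/2b = 652.174ms

1. 0.0ms @ 0 + 326.087ms (3/4)
2. 326.087ms @ 3/4 + 326.087ms (3/4)
3. 652.174ms @ 3/2 + 217.391ms (1/2)
4. 869.565ms @ 2 + 869.565ms (2)
5. 1739.13ms @ 4 + 652.174ms (3/2)
6. 2391.304ms @ 11/2 + 217.391ms (1/2)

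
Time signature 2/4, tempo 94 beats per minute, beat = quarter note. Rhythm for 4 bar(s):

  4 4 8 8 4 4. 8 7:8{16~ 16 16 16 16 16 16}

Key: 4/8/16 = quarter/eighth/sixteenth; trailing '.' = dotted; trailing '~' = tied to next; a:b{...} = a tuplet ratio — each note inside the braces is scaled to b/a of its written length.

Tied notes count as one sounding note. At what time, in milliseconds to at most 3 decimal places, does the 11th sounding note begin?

1. 0.0ms @ 0 + 638.298ms (1)
2. 638.298ms @ 1 + 638.298ms (1)
3. 1276.596ms @ 2 + 319.149ms (1/2)
4. 1595.745ms @ 5/2 + 319.149ms (1/2)
5. 1914.894ms @ 3 + 638.298ms (1)
6. 2553.191ms @ 4 + 957.447ms (3/2)
7. 3510.638ms @ 11/2 + 319.149ms (1/2)
8. 3829.787ms @ 6 + 364.742ms (4/7)
9. 4194.529ms @ 46/7 + 182.371ms (2/7)
10. 4376.9ms @ 48/7 + 182.371ms (2/7)
11. 4559.271ms @ 50/7 + 182.371ms (2/7)
12. 4741.641ms @ 52/7 + 182.371ms (2/7)
13. 4924.012ms @ 54/7 + 182.371ms (2/7)

note 11 onset = 50/7b = 4559.271ms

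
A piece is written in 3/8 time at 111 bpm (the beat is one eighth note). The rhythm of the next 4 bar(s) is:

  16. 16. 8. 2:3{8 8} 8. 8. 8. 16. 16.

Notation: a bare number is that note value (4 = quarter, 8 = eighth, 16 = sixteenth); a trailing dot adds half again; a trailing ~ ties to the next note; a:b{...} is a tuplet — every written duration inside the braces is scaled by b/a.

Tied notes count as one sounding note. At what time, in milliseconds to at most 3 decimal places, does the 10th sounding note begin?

note 10 onset = 45/4b = 6081.081ms

1. 0.0ms @ 0 + 405.405ms (3/4)
2. 405.405ms @ 3/4 + 405.405ms (3/4)
3. 810.811ms @ 3/2 + 810.811ms (3/2)
4. 1621.622ms @ 3 + 810.811ms (3/2)
5. 2432.432ms @ 9/2 + 810.811ms (3/2)
6. 3243.243ms @ 6 + 810.811ms (3/2)
7. 4054.054ms @ 15/2 + 810.811ms (3/2)
8. 4864.865ms @ 9 + 810.811ms (3/2)
9. 5675.676ms @ 21/2 + 405.405ms (3/4)
10. 6081.081ms @ 45/4 + 405.405ms (3/4)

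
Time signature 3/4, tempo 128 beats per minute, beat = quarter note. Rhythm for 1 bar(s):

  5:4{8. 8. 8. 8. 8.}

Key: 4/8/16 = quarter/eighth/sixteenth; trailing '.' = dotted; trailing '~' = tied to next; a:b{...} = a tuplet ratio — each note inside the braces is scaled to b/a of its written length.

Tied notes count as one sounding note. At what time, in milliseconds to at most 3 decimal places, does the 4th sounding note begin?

1. 0.0ms @ 0 + 281.25ms (3/5)
2. 281.25ms @ 3/5 + 281.25ms (3/5)
3. 562.5ms @ 6/5 + 281.25ms (3/5)
4. 843.75ms @ 9/5 + 281.25ms (3/5)
5. 1125.0ms @ 12/5 + 281.25ms (3/5)

note 4 onset = 9/5b = 843.75ms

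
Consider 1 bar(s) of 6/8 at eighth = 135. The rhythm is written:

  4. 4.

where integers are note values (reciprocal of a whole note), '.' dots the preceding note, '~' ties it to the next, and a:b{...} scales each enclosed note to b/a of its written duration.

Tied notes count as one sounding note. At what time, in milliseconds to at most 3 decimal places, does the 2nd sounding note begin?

1. 0.0ms @ 0 + 1333.333ms (3)
2. 1333.333ms @ 3 + 1333.333ms (3)

note 2 onset = 3b = 1333.333ms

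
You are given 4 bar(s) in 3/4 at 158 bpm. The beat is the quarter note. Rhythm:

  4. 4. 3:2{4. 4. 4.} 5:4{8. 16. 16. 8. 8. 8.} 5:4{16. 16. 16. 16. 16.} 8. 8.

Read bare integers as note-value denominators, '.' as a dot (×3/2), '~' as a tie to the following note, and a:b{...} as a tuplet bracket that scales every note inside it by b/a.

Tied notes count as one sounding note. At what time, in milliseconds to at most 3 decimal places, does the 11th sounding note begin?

note 11 onset = 42/5b = 3189.873ms

1. 0.0ms @ 0 + 569.62ms (3/2)
2. 569.62ms @ 3/2 + 569.62ms (3/2)
3. 1139.241ms @ 3 + 379.747ms (1)
4. 1518.987ms @ 4 + 379.747ms (1)
5. 1898.734ms @ 5 + 379.747ms (1)
6. 2278.481ms @ 6 + 227.848ms (3/5)
7. 2506.329ms @ 33/5 + 113.924ms (3/10)
8. 2620.253ms @ 69/10 + 113.924ms (3/10)
9. 2734.177ms @ 36/5 + 227.848ms (3/5)
10. 2962.025ms @ 39/5 + 227.848ms (3/5)
11. 3189.873ms @ 42/5 + 227.848ms (3/5)
12. 3417.722ms @ 9 + 113.924ms (3/10)
13. 3531.646ms @ 93/10 + 113.924ms (3/10)
14. 3645.57ms @ 48/5 + 113.924ms (3/10)
15. 3759.494ms @ 99/10 + 113.924ms (3/10)
16. 3873.418ms @ 51/5 + 113.924ms (3/10)
17. 3987.342ms @ 21/2 + 284.81ms (3/4)
18. 4272.152ms @ 45/4 + 284.81ms (3/4)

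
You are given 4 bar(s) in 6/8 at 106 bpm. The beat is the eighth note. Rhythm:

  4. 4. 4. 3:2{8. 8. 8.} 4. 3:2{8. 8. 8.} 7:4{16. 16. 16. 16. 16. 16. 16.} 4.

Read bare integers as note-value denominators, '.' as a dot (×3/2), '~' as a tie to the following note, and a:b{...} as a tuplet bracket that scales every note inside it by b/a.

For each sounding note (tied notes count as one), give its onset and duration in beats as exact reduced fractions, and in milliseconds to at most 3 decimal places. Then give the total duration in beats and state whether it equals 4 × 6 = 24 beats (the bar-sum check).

1) 0.0ms=0b +1698.113ms=3b
2) 1698.113ms=3b +1698.113ms=3b
3) 3396.226ms=6b +1698.113ms=3b
4) 5094.34ms=9b +566.038ms=1b
5) 5660.377ms=10b +566.038ms=1b
6) 6226.415ms=11b +566.038ms=1b
7) 6792.453ms=12b +1698.113ms=3b
8) 8490.566ms=15b +566.038ms=1b
9) 9056.604ms=16b +566.038ms=1b
10) 9622.642ms=17b +566.038ms=1b
11) 10188.679ms=18b +242.588ms=3/7b
12) 10431.267ms=129/7b +242.588ms=3/7b
13) 10673.854ms=132/7b +242.588ms=3/7b
14) 10916.442ms=135/7b +242.588ms=3/7b
15) 11159.03ms=138/7b +242.588ms=3/7b
16) 11401.617ms=141/7b +242.588ms=3/7b
17) 11644.205ms=144/7b +242.588ms=3/7b
18) 11886.792ms=21b +1698.113ms=3b
Σ=24b of 24 (106bpm 6/8) — PASS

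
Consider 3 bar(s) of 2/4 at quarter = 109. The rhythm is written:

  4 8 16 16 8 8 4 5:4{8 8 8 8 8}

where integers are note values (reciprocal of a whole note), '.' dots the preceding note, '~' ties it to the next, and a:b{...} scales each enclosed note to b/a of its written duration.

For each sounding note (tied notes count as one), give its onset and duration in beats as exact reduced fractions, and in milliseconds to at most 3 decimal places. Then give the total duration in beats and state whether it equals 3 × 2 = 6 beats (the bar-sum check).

1) 0.0ms=0b +550.459ms=1b
2) 550.459ms=1b +275.229ms=1/2b
3) 825.688ms=3/2b +137.615ms=1/4b
4) 963.303ms=7/4b +137.615ms=1/4b
5) 1100.917ms=2b +275.229ms=1/2b
6) 1376.147ms=5/2b +275.229ms=1/2b
7) 1651.376ms=3b +550.459ms=1b
8) 2201.835ms=4b +220.183ms=2/5b
9) 2422.018ms=22/5b +220.183ms=2/5b
10) 2642.202ms=24/5b +220.183ms=2/5b
11) 2862.385ms=26/5b +220.183ms=2/5b
12) 3082.569ms=28/5b +220.183ms=2/5b
Σ=6b of 6 (109bpm 2/4) — PASS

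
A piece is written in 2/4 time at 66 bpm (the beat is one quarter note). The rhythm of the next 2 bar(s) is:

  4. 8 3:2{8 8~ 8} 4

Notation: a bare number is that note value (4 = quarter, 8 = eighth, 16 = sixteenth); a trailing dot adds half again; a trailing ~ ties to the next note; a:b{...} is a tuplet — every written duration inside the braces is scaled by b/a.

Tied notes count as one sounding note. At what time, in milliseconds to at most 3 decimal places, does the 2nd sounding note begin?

note 2 onset = 3/2b = 1363.636ms

1. 0.0ms @ 0 + 1363.636ms (3/2)
2. 1363.636ms @ 3/2 + 454.545ms (1/2)
3. 1818.182ms @ 2 + 303.03ms (1/3)
4. 2121.212ms @ 7/3 + 606.061ms (2/3)
5. 2727.273ms @ 3 + 909.091ms (1)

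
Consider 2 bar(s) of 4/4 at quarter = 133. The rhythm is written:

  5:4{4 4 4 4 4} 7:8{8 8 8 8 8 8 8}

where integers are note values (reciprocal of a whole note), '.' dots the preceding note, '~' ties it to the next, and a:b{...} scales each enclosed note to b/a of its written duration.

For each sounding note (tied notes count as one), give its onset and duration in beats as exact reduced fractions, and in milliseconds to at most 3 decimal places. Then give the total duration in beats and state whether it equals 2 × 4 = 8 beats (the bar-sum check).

1) 0.0ms=0b +360.902ms=4/5b
2) 360.902ms=4/5b +360.902ms=4/5b
3) 721.805ms=8/5b +360.902ms=4/5b
4) 1082.707ms=12/5b +360.902ms=4/5b
5) 1443.609ms=16/5b +360.902ms=4/5b
6) 1804.511ms=4b +257.787ms=4/7b
7) 2062.299ms=32/7b +257.787ms=4/7b
8) 2320.086ms=36/7b +257.787ms=4/7b
9) 2577.873ms=40/7b +257.787ms=4/7b
10) 2835.661ms=44/7b +257.787ms=4/7b
11) 3093.448ms=48/7b +257.787ms=4/7b
12) 3351.235ms=52/7b +257.787ms=4/7b
Σ=8b of 8 (133bpm 4/4) — PASS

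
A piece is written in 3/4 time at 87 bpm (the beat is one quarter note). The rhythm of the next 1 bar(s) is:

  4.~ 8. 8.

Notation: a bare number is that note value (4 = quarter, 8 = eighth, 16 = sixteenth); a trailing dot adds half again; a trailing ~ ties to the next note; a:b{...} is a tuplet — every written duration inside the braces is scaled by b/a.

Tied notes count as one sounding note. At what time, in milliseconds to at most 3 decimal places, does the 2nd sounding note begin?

1. 0.0ms @ 0 + 1551.724ms (9/4)
2. 1551.724ms @ 9/4 + 517.241ms (3/4)

note 2 onset = 9/4b = 1551.724ms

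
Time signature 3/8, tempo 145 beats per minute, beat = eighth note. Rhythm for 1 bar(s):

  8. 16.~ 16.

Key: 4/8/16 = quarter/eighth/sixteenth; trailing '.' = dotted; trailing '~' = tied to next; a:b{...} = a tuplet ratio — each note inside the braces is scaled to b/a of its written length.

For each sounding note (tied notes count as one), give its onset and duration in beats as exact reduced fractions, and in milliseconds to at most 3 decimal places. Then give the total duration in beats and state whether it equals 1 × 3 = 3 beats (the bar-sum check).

1) 0.0ms=0b +620.69ms=3/2b
2) 620.69ms=3/2b +620.69ms=3/2b
Σ=3b of 3 (145bpm 3/8) — PASS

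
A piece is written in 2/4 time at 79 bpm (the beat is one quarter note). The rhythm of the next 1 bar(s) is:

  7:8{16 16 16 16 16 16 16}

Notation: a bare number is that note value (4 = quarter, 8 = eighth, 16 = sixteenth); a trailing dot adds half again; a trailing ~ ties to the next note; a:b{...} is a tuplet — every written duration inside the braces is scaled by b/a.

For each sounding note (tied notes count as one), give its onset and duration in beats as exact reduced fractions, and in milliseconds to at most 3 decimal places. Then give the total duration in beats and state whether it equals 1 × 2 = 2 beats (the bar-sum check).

1) 0.0ms=0b +216.998ms=2/7b
2) 216.998ms=2/7b +216.998ms=2/7b
3) 433.996ms=4/7b +216.998ms=2/7b
4) 650.995ms=6/7b +216.998ms=2/7b
5) 867.993ms=8/7b +216.998ms=2/7b
6) 1084.991ms=10/7b +216.998ms=2/7b
7) 1301.989ms=12/7b +216.998ms=2/7b
Σ=2b of 2 (79bpm 2/4) — PASS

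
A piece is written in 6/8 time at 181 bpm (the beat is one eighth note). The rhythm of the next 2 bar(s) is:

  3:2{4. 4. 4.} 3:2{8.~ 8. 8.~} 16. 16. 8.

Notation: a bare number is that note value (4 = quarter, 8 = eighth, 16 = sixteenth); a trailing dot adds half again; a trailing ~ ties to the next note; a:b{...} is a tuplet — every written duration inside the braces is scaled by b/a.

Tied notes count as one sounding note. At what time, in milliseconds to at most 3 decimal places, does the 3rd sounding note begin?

note 3 onset = 4b = 1325.967ms

1. 0.0ms @ 0 + 662.983ms (2)
2. 662.983ms @ 2 + 662.983ms (2)
3. 1325.967ms @ 4 + 662.983ms (2)
4. 1988.95ms @ 6 + 662.983ms (2)
5. 2651.934ms @ 8 + 580.11ms (7/4)
6. 3232.044ms @ 39/4 + 248.619ms (3/4)
7. 3480.663ms @ 21/2 + 497.238ms (3/2)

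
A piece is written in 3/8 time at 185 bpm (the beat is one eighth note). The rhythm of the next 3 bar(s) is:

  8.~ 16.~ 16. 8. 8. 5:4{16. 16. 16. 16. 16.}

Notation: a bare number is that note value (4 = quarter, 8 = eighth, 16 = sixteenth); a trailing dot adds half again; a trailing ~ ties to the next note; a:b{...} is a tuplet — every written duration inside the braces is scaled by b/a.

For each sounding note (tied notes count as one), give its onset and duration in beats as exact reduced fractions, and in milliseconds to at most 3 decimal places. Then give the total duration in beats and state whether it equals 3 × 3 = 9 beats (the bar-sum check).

1) 0.0ms=0b +972.973ms=3b
2) 972.973ms=3b +486.486ms=3/2b
3) 1459.459ms=9/2b +486.486ms=3/2b
4) 1945.946ms=6b +194.595ms=3/5b
5) 2140.541ms=33/5b +194.595ms=3/5b
6) 2335.135ms=36/5b +194.595ms=3/5b
7) 2529.73ms=39/5b +194.595ms=3/5b
8) 2724.324ms=42/5b +194.595ms=3/5b
Σ=9b of 9 (185bpm 3/8) — PASS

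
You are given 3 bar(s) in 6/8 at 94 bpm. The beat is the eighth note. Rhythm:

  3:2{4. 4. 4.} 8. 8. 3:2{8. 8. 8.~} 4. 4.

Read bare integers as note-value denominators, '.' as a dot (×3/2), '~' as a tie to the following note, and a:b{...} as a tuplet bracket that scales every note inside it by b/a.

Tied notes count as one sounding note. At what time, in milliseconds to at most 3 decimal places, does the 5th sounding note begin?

note 5 onset = 15/2b = 4787.234ms

1. 0.0ms @ 0 + 1276.596ms (2)
2. 1276.596ms @ 2 + 1276.596ms (2)
3. 2553.191ms @ 4 + 1276.596ms (2)
4. 3829.787ms @ 6 + 957.447ms (3/2)
5. 4787.234ms @ 15/2 + 957.447ms (3/2)
6. 5744.681ms @ 9 + 638.298ms (1)
7. 6382.979ms @ 10 + 638.298ms (1)
8. 7021.277ms @ 11 + 2553.191ms (4)
9. 9574.468ms @ 15 + 1914.894ms (3)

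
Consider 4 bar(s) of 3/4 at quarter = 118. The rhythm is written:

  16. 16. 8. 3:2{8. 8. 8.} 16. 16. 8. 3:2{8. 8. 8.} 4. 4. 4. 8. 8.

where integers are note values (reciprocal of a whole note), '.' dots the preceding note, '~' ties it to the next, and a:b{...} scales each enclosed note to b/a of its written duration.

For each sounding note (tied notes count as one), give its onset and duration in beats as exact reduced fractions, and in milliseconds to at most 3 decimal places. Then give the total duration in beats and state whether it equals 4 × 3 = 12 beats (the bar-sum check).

1) 0.0ms=0b +190.678ms=3/8b
2) 190.678ms=3/8b +190.678ms=3/8b
3) 381.356ms=3/4b +381.356ms=3/4b
4) 762.712ms=3/2b +254.237ms=1/2b
5) 1016.949ms=2b +254.237ms=1/2b
6) 1271.186ms=5/2b +254.237ms=1/2b
7) 1525.424ms=3b +190.678ms=3/8b
8) 1716.102ms=27/8b +190.678ms=3/8b
9) 1906.78ms=15/4b +381.356ms=3/4b
10) 2288.136ms=9/2b +254.237ms=1/2b
11) 2542.373ms=5b +254.237ms=1/2b
12) 2796.61ms=11/2b +254.237ms=1/2b
13) 3050.847ms=6b +762.712ms=3/2b
14) 3813.559ms=15/2b +762.712ms=3/2b
15) 4576.271ms=9b +762.712ms=3/2b
16) 5338.983ms=21/2b +381.356ms=3/4b
17) 5720.339ms=45/4b +381.356ms=3/4b
Σ=12b of 12 (118bpm 3/4) — PASS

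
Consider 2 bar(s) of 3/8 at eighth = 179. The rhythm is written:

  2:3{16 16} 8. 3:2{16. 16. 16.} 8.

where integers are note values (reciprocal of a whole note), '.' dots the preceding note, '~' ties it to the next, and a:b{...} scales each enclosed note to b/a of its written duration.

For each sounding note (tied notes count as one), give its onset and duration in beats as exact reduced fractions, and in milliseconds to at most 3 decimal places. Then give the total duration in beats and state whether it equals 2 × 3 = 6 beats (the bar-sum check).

1) 0.0ms=0b +251.397ms=3/4b
2) 251.397ms=3/4b +251.397ms=3/4b
3) 502.793ms=3/2b +502.793ms=3/2b
4) 1005.587ms=3b +167.598ms=1/2b
5) 1173.184ms=7/2b +167.598ms=1/2b
6) 1340.782ms=4b +167.598ms=1/2b
7) 1508.38ms=9/2b +502.793ms=3/2b
Σ=6b of 6 (179bpm 3/8) — PASS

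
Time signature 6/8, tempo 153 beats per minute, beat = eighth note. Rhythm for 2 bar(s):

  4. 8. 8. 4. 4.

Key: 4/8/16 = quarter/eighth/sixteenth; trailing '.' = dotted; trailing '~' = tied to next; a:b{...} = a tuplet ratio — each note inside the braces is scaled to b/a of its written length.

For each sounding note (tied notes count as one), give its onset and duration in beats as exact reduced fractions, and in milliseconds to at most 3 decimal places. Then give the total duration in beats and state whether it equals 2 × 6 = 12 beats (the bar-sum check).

1) 0.0ms=0b +1176.471ms=3b
2) 1176.471ms=3b +588.235ms=3/2b
3) 1764.706ms=9/2b +588.235ms=3/2b
4) 2352.941ms=6b +1176.471ms=3b
5) 3529.412ms=9b +1176.471ms=3b
Σ=12b of 12 (153bpm 6/8) — PASS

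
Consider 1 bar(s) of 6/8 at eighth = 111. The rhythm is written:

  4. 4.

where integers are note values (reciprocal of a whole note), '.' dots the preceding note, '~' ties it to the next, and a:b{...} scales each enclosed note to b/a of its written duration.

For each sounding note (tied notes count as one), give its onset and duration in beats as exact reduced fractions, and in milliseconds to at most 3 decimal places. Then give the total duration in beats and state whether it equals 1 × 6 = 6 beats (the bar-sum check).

1) 0.0ms=0b +1621.622ms=3b
2) 1621.622ms=3b +1621.622ms=3b
Σ=6b of 6 (111bpm 6/8) — PASS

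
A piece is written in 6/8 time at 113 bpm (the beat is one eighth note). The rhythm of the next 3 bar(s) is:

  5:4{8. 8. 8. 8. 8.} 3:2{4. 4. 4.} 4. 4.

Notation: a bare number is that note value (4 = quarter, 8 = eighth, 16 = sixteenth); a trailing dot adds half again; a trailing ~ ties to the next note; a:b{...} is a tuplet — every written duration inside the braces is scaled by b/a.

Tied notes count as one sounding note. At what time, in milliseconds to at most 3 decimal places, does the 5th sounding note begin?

note 5 onset = 24/5b = 2548.673ms

1. 0.0ms @ 0 + 637.168ms (6/5)
2. 637.168ms @ 6/5 + 637.168ms (6/5)
3. 1274.336ms @ 12/5 + 637.168ms (6/5)
4. 1911.504ms @ 18/5 + 637.168ms (6/5)
5. 2548.673ms @ 24/5 + 637.168ms (6/5)
6. 3185.841ms @ 6 + 1061.947ms (2)
7. 4247.788ms @ 8 + 1061.947ms (2)
8. 5309.735ms @ 10 + 1061.947ms (2)
9. 6371.681ms @ 12 + 1592.92ms (3)
10. 7964.602ms @ 15 + 1592.92ms (3)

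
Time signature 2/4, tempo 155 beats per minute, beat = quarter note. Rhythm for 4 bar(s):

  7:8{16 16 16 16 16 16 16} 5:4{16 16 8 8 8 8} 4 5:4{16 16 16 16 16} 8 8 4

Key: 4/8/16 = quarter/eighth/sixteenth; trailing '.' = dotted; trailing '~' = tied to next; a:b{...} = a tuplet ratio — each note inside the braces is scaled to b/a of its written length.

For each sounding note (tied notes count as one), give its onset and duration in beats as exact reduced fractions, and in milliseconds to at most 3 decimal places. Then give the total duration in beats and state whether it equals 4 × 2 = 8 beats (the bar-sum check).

1) 0.0ms=0b +110.599ms=2/7b
2) 110.599ms=2/7b +110.599ms=2/7b
3) 221.198ms=4/7b +110.599ms=2/7b
4) 331.797ms=6/7b +110.599ms=2/7b
5) 442.396ms=8/7b +110.599ms=2/7b
6) 552.995ms=10/7b +110.599ms=2/7b
7) 663.594ms=12/7b +110.599ms=2/7b
8) 774.194ms=2b +77.419ms=1/5b
9) 851.613ms=11/5b +77.419ms=1/5b
10) 929.032ms=12/5b +154.839ms=2/5b
11) 1083.871ms=14/5b +154.839ms=2/5b
12) 1238.71ms=16/5b +154.839ms=2/5b
13) 1393.548ms=18/5b +154.839ms=2/5b
14) 1548.387ms=4b +387.097ms=1b
15) 1935.484ms=5b +77.419ms=1/5b
16) 2012.903ms=26/5b +77.419ms=1/5b
17) 2090.323ms=27/5b +77.419ms=1/5b
18) 2167.742ms=28/5b +77.419ms=1/5b
19) 2245.161ms=29/5b +77.419ms=1/5b
20) 2322.581ms=6b +193.548ms=1/2b
21) 2516.129ms=13/2b +193.548ms=1/2b
22) 2709.677ms=7b +387.097ms=1b
Σ=8b of 8 (155bpm 2/4) — PASS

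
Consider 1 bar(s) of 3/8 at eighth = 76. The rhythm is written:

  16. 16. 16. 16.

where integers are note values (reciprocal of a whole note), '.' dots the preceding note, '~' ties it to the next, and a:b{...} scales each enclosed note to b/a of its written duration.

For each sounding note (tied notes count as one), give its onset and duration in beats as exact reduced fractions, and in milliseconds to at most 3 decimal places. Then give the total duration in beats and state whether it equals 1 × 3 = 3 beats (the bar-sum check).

1) 0.0ms=0b +592.105ms=3/4b
2) 592.105ms=3/4b +592.105ms=3/4b
3) 1184.211ms=3/2b +592.105ms=3/4b
4) 1776.316ms=9/4b +592.105ms=3/4b
Σ=3b of 3 (76bpm 3/8) — PASS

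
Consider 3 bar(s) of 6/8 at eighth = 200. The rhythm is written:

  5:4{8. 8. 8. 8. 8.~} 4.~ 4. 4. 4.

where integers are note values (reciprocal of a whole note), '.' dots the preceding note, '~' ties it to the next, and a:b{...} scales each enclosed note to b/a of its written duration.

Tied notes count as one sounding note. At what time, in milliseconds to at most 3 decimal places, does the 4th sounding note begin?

note 4 onset = 18/5b = 1080.0ms

1. 0.0ms @ 0 + 360.0ms (6/5)
2. 360.0ms @ 6/5 + 360.0ms (6/5)
3. 720.0ms @ 12/5 + 360.0ms (6/5)
4. 1080.0ms @ 18/5 + 360.0ms (6/5)
5. 1440.0ms @ 24/5 + 2160.0ms (36/5)
6. 3600.0ms @ 12 + 900.0ms (3)
7. 4500.0ms @ 15 + 900.0ms (3)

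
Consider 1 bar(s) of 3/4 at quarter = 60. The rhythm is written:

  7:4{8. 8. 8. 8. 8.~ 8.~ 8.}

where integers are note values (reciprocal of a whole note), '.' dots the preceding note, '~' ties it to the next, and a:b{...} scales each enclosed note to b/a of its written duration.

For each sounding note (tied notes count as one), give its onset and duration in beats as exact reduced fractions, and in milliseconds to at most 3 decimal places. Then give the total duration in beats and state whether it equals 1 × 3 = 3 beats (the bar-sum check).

1) 0.0ms=0b +428.571ms=3/7b
2) 428.571ms=3/7b +428.571ms=3/7b
3) 857.143ms=6/7b +428.571ms=3/7b
4) 1285.714ms=9/7b +428.571ms=3/7b
5) 1714.286ms=12/7b +1285.714ms=9/7b
Σ=3b of 3 (60bpm 3/4) — PASS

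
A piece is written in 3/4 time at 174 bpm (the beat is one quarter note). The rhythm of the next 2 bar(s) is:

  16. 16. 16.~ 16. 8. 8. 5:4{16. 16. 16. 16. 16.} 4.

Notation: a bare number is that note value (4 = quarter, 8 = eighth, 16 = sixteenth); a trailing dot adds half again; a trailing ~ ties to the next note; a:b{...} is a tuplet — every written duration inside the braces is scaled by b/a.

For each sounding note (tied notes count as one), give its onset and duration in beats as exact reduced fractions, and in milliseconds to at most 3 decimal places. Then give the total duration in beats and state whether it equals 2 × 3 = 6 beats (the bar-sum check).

1) 0.0ms=0b +129.31ms=3/8b
2) 129.31ms=3/8b +129.31ms=3/8b
3) 258.621ms=3/4b +258.621ms=3/4b
4) 517.241ms=3/2b +258.621ms=3/4b
5) 775.862ms=9/4b +258.621ms=3/4b
6) 1034.483ms=3b +103.448ms=3/10b
7) 1137.931ms=33/10b +103.448ms=3/10b
8) 1241.379ms=18/5b +103.448ms=3/10b
9) 1344.828ms=39/10b +103.448ms=3/10b
10) 1448.276ms=21/5b +103.448ms=3/10b
11) 1551.724ms=9/2b +517.241ms=3/2b
Σ=6b of 6 (174bpm 3/4) — PASS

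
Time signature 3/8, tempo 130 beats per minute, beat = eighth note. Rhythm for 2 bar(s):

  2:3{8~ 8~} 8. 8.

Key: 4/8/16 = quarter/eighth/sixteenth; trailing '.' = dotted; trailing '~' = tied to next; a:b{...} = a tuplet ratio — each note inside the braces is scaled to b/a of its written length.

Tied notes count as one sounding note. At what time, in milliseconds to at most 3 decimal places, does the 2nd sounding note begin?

note 2 onset = 9/2b = 2076.923ms

1. 0.0ms @ 0 + 2076.923ms (9/2)
2. 2076.923ms @ 9/2 + 692.308ms (3/2)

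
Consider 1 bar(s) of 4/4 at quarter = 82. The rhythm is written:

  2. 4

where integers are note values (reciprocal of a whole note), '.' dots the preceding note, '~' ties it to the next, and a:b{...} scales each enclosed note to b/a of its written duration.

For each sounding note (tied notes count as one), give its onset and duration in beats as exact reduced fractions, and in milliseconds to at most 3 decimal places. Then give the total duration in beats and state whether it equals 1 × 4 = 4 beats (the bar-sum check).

1) 0.0ms=0b +2195.122ms=3b
2) 2195.122ms=3b +731.707ms=1b
Σ=4b of 4 (82bpm 4/4) — PASS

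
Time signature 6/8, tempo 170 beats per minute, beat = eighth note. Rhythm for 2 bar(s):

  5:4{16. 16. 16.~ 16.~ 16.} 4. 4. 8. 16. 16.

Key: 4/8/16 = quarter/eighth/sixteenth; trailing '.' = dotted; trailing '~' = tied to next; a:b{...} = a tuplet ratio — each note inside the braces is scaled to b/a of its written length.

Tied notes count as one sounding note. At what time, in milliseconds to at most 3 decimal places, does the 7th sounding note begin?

1. 0.0ms @ 0 + 211.765ms (3/5)
2. 211.765ms @ 3/5 + 211.765ms (3/5)
3. 423.529ms @ 6/5 + 635.294ms (9/5)
4. 1058.824ms @ 3 + 1058.824ms (3)
5. 2117.647ms @ 6 + 1058.824ms (3)
6. 3176.471ms @ 9 + 529.412ms (3/2)
7. 3705.882ms @ 21/2 + 264.706ms (3/4)
8. 3970.588ms @ 45/4 + 264.706ms (3/4)

note 7 onset = 21/2b = 3705.882ms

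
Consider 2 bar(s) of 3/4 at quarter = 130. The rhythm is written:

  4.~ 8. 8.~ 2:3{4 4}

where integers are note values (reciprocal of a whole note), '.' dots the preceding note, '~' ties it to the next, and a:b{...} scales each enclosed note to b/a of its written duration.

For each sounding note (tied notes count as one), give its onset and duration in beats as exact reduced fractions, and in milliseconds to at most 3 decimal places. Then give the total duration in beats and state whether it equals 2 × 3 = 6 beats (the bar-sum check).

1) 0.0ms=0b +1038.462ms=9/4b
2) 1038.462ms=9/4b +1038.462ms=9/4b
3) 2076.923ms=9/2b +692.308ms=3/2b
Σ=6b of 6 (130bpm 3/4) — PASS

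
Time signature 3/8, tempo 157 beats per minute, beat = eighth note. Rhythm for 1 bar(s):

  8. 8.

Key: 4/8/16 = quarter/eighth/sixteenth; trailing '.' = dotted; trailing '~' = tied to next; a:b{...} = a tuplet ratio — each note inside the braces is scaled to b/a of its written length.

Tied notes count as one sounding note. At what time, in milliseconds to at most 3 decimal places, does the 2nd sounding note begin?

1. 0.0ms @ 0 + 573.248ms (3/2)
2. 573.248ms @ 3/2 + 573.248ms (3/2)

note 2 onset = 3/2b = 573.248ms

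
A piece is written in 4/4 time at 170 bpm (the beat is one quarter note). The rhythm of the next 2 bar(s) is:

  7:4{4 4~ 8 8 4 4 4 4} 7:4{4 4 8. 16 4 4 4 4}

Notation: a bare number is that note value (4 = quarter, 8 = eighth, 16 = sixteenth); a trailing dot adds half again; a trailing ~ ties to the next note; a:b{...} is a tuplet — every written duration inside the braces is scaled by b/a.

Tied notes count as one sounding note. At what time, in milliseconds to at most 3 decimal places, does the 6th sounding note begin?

1. 0.0ms @ 0 + 201.681ms (4/7)
2. 201.681ms @ 4/7 + 302.521ms (6/7)
3. 504.202ms @ 10/7 + 100.84ms (2/7)
4. 605.042ms @ 12/7 + 201.681ms (4/7)
5. 806.723ms @ 16/7 + 201.681ms (4/7)
6. 1008.403ms @ 20/7 + 201.681ms (4/7)
7. 1210.084ms @ 24/7 + 201.681ms (4/7)
8. 1411.765ms @ 4 + 201.681ms (4/7)
9. 1613.445ms @ 32/7 + 201.681ms (4/7)
10. 1815.126ms @ 36/7 + 151.261ms (3/7)
11. 1966.387ms @ 39/7 + 50.42ms (1/7)
12. 2016.807ms @ 40/7 + 201.681ms (4/7)
13. 2218.487ms @ 44/7 + 201.681ms (4/7)
14. 2420.168ms @ 48/7 + 201.681ms (4/7)
15. 2621.849ms @ 52/7 + 201.681ms (4/7)

note 6 onset = 20/7b = 1008.403ms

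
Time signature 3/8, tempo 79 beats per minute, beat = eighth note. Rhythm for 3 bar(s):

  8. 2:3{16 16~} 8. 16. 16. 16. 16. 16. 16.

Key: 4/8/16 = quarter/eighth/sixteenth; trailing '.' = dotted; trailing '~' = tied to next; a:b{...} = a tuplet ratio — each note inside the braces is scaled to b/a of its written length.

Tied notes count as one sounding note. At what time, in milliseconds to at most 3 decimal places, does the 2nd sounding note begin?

note 2 onset = 3/2b = 1139.241ms

1. 0.0ms @ 0 + 1139.241ms (3/2)
2. 1139.241ms @ 3/2 + 569.62ms (3/4)
3. 1708.861ms @ 9/4 + 1708.861ms (9/4)
4. 3417.722ms @ 9/2 + 569.62ms (3/4)
5. 3987.342ms @ 21/4 + 569.62ms (3/4)
6. 4556.962ms @ 6 + 569.62ms (3/4)
7. 5126.582ms @ 27/4 + 569.62ms (3/4)
8. 5696.203ms @ 15/2 + 569.62ms (3/4)
9. 6265.823ms @ 33/4 + 569.62ms (3/4)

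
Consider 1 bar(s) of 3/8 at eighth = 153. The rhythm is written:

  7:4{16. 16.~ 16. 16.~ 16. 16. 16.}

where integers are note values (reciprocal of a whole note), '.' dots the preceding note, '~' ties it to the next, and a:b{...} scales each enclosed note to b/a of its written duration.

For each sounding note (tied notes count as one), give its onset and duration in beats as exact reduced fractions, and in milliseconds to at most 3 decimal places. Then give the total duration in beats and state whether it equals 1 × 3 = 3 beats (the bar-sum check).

1) 0.0ms=0b +168.067ms=3/7b
2) 168.067ms=3/7b +336.134ms=6/7b
3) 504.202ms=9/7b +336.134ms=6/7b
4) 840.336ms=15/7b +168.067ms=3/7b
5) 1008.403ms=18/7b +168.067ms=3/7b
Σ=3b of 3 (153bpm 3/8) — PASS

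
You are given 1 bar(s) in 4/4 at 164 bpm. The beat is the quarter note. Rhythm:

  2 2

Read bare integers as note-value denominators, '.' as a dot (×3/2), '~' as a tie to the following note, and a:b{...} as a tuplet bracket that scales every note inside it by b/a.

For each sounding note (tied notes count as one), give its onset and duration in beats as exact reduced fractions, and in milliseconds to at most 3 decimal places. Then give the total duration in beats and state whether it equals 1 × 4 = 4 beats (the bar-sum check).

1) 0.0ms=0b +731.707ms=2b
2) 731.707ms=2b +731.707ms=2b
Σ=4b of 4 (164bpm 4/4) — PASS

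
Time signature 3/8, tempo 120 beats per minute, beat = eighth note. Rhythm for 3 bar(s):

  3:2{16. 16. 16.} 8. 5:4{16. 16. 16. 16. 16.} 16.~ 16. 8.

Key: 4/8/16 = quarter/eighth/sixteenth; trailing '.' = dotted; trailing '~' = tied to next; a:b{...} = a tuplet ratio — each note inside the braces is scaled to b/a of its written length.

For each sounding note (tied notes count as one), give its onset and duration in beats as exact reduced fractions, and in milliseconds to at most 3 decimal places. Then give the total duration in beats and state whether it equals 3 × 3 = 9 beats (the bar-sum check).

1) 0.0ms=0b +250.0ms=1/2b
2) 250.0ms=1/2b +250.0ms=1/2b
3) 500.0ms=1b +250.0ms=1/2b
4) 750.0ms=3/2b +750.0ms=3/2b
5) 1500.0ms=3b +300.0ms=3/5b
6) 1800.0ms=18/5b +300.0ms=3/5b
7) 2100.0ms=21/5b +300.0ms=3/5b
8) 2400.0ms=24/5b +300.0ms=3/5b
9) 2700.0ms=27/5b +300.0ms=3/5b
10) 3000.0ms=6b +750.0ms=3/2b
11) 3750.0ms=15/2b +750.0ms=3/2b
Σ=9b of 9 (120bpm 3/8) — PASS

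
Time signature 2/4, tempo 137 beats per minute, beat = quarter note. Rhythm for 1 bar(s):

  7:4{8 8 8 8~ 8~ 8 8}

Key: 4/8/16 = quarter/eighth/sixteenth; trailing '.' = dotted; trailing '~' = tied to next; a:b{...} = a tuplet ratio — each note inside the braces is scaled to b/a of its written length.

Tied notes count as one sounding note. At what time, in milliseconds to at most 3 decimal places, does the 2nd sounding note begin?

1. 0.0ms @ 0 + 125.13ms (2/7)
2. 125.13ms @ 2/7 + 125.13ms (2/7)
3. 250.261ms @ 4/7 + 125.13ms (2/7)
4. 375.391ms @ 6/7 + 375.391ms (6/7)
5. 750.782ms @ 12/7 + 125.13ms (2/7)

note 2 onset = 2/7b = 125.13ms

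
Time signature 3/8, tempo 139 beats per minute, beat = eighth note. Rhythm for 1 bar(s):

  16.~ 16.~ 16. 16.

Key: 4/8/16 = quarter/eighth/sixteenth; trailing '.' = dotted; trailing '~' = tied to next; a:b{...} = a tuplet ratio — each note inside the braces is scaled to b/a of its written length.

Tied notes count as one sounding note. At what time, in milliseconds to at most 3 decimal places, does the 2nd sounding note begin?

1. 0.0ms @ 0 + 971.223ms (9/4)
2. 971.223ms @ 9/4 + 323.741ms (3/4)

note 2 onset = 9/4b = 971.223ms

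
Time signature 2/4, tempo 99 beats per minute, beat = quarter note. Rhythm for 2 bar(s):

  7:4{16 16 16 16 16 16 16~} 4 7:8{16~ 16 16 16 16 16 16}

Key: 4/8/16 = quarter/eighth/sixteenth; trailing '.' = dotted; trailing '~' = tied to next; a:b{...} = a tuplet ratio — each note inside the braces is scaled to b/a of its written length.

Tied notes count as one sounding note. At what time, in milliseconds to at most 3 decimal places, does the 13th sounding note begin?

1. 0.0ms @ 0 + 86.58ms (1/7)
2. 86.58ms @ 1/7 + 86.58ms (1/7)
3. 173.16ms @ 2/7 + 86.58ms (1/7)
4. 259.74ms @ 3/7 + 86.58ms (1/7)
5. 346.32ms @ 4/7 + 86.58ms (1/7)
6. 432.9ms @ 5/7 + 86.58ms (1/7)
7. 519.481ms @ 6/7 + 692.641ms (8/7)
8. 1212.121ms @ 2 + 346.32ms (4/7)
9. 1558.442ms @ 18/7 + 173.16ms (2/7)
10. 1731.602ms @ 20/7 + 173.16ms (2/7)
11. 1904.762ms @ 22/7 + 173.16ms (2/7)
12. 2077.922ms @ 24/7 + 173.16ms (2/7)
13. 2251.082ms @ 26/7 + 173.16ms (2/7)

note 13 onset = 26/7b = 2251.082ms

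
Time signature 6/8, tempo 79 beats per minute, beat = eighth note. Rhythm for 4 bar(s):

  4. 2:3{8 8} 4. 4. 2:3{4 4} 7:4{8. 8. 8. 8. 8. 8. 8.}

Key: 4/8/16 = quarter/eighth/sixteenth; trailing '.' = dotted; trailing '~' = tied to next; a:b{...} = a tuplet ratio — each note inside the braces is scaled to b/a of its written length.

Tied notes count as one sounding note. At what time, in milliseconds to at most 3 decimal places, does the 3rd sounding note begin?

1. 0.0ms @ 0 + 2278.481ms (3)
2. 2278.481ms @ 3 + 1139.241ms (3/2)
3. 3417.722ms @ 9/2 + 1139.241ms (3/2)
4. 4556.962ms @ 6 + 2278.481ms (3)
5. 6835.443ms @ 9 + 2278.481ms (3)
6. 9113.924ms @ 12 + 2278.481ms (3)
7. 11392.405ms @ 15 + 2278.481ms (3)
8. 13670.886ms @ 18 + 650.995ms (6/7)
9. 14321.881ms @ 132/7 + 650.995ms (6/7)
10. 14972.875ms @ 138/7 + 650.995ms (6/7)
11. 15623.87ms @ 144/7 + 650.995ms (6/7)
12. 16274.864ms @ 150/7 + 650.995ms (6/7)
13. 16925.859ms @ 156/7 + 650.995ms (6/7)
14. 17576.854ms @ 162/7 + 650.995ms (6/7)

note 3 onset = 9/2b = 3417.722ms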